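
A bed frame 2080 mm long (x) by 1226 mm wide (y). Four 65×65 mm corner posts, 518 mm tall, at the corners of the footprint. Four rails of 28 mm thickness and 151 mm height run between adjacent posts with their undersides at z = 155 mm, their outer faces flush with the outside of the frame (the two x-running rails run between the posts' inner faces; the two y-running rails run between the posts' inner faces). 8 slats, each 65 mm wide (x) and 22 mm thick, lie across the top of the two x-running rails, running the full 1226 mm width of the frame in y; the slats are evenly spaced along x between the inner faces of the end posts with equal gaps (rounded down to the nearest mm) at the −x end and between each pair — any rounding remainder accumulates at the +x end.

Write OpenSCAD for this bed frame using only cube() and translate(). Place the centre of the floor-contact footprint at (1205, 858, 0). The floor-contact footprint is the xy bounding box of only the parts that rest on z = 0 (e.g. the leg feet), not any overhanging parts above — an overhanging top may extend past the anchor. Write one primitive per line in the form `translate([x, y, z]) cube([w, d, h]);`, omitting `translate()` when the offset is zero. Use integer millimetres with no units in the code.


translate([165, 245, 0]) cube([65, 65, 518]);
translate([165, 1406, 0]) cube([65, 65, 518]);
translate([2180, 245, 0]) cube([65, 65, 518]);
translate([2180, 1406, 0]) cube([65, 65, 518]);
translate([230, 245, 155]) cube([1950, 28, 151]);
translate([230, 1443, 155]) cube([1950, 28, 151]);
translate([165, 310, 155]) cube([28, 1096, 151]);
translate([2217, 310, 155]) cube([28, 1096, 151]);
translate([388, 245, 306]) cube([65, 1226, 22]);
translate([611, 245, 306]) cube([65, 1226, 22]);
translate([834, 245, 306]) cube([65, 1226, 22]);
translate([1057, 245, 306]) cube([65, 1226, 22]);
translate([1280, 245, 306]) cube([65, 1226, 22]);
translate([1503, 245, 306]) cube([65, 1226, 22]);
translate([1726, 245, 306]) cube([65, 1226, 22]);
translate([1949, 245, 306]) cube([65, 1226, 22]);


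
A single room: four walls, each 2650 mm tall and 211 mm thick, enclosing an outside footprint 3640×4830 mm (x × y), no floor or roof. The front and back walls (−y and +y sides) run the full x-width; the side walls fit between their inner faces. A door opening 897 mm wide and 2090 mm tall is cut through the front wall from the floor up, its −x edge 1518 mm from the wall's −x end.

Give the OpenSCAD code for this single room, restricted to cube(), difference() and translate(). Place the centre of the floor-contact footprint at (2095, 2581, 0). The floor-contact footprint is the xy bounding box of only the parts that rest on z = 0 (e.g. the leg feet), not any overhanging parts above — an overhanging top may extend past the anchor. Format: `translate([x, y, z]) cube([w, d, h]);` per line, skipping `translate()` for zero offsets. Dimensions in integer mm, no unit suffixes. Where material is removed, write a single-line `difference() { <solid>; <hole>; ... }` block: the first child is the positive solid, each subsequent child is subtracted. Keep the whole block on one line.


difference() { translate([275, 166, 0]) cube([3640, 211, 2650]); translate([1793, 166, 0]) cube([897, 211, 2090]); }
translate([275, 4785, 0]) cube([3640, 211, 2650]);
translate([275, 377, 0]) cube([211, 4408, 2650]);
translate([3704, 377, 0]) cube([211, 4408, 2650]);


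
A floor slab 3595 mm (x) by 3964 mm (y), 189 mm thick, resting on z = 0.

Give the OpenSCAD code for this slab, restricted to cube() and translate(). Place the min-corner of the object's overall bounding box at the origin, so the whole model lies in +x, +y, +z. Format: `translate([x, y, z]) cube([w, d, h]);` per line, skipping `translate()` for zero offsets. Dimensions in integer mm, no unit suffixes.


cube([3595, 3964, 189]);


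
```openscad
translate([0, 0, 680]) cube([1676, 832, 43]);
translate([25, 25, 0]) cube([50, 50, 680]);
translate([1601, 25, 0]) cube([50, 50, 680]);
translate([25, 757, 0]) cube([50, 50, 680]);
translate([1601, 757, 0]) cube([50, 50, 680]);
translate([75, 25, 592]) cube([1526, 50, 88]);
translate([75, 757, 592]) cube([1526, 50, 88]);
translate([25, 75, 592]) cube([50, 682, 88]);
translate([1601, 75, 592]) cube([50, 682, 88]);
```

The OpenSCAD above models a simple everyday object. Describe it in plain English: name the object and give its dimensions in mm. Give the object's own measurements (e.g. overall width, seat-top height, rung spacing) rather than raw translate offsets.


A table: top 1676 mm (x) × 832 mm (y), 43 mm thick, upper face at z = 723 mm, on four 50×50 mm square legs, each inset 25 mm from the nearest pair of top edges from z = 0 to the bottom of the top. Four apron rails, 50 mm thick and 88 mm tall, run between adjacent legs with their top edges flush with the underside of the top and their outer faces flush with the legs' outer faces.


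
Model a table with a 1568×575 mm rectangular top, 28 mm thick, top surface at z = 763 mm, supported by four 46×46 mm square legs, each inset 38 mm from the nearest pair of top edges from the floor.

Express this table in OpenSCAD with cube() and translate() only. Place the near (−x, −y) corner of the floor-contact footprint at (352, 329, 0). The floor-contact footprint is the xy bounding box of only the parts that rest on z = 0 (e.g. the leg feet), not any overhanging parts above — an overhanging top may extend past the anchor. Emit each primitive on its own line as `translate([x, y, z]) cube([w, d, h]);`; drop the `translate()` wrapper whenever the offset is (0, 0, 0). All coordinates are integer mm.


translate([314, 291, 735]) cube([1568, 575, 28]);
translate([352, 329, 0]) cube([46, 46, 735]);
translate([1798, 329, 0]) cube([46, 46, 735]);
translate([352, 782, 0]) cube([46, 46, 735]);
translate([1798, 782, 0]) cube([46, 46, 735]);


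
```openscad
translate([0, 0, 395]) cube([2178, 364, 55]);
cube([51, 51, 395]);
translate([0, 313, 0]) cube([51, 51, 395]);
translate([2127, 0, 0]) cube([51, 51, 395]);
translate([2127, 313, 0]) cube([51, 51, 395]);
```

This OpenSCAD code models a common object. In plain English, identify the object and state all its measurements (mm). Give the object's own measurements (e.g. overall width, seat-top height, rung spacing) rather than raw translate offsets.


A long wooden bench with a 2178 mm (x) × 364 mm (y) seat, 55 mm thick, its top surface 450 mm above the floor. Four 51 mm square legs at the seat corners, flush with the edges, run from z = 0 to the seat underside.


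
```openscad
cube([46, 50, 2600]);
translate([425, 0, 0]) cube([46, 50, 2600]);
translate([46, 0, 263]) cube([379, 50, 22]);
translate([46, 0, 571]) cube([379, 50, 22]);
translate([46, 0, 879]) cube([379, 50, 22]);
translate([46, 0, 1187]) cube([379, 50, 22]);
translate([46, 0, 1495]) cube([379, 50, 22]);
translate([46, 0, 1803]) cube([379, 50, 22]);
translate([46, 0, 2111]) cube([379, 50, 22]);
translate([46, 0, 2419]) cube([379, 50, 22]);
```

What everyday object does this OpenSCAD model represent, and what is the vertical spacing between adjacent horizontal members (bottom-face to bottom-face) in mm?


A ladder. The rung spacing is 308 mm.

Two tall 46×50 posts with 8 short bars between them — a ladder. Adjacent rungs sit at z = 263 and z = 571, so the spacing is 571 − 263 = 308 mm.


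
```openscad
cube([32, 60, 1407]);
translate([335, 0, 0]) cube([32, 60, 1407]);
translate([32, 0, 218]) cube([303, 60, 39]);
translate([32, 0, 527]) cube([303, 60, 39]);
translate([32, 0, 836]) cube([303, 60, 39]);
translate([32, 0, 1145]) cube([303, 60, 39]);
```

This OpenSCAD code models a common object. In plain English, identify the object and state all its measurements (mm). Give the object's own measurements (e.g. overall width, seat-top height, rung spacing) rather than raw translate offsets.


A straight ladder. Two 32×60 mm vertical rails, 1407 mm tall, stand 367 mm apart (outside-to-outside) with their front faces coplanar on the −y side. 4 rungs, each 60 mm deep and 39 mm tall, span between the inner faces of the rails, front faces flush with the rails. The lowest rung's underside is at z = 218 mm and rungs are spaced 309 mm apart (underside to underside).


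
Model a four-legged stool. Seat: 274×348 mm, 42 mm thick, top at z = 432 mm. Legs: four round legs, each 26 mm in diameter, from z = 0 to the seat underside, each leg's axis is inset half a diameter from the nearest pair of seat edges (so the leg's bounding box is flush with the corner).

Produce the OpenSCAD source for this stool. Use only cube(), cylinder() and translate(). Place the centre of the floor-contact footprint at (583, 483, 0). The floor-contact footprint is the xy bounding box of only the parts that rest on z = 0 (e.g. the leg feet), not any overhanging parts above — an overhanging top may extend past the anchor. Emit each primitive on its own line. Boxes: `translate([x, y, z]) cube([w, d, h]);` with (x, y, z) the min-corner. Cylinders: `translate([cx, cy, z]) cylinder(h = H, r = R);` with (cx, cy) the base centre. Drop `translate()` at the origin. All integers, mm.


translate([446, 309, 390]) cube([274, 348, 42]);
translate([459, 322, 0]) cylinder(h = 390, r = 13);
translate([707, 322, 0]) cylinder(h = 390, r = 13);
translate([459, 644, 0]) cylinder(h = 390, r = 13);
translate([707, 644, 0]) cylinder(h = 390, r = 13);


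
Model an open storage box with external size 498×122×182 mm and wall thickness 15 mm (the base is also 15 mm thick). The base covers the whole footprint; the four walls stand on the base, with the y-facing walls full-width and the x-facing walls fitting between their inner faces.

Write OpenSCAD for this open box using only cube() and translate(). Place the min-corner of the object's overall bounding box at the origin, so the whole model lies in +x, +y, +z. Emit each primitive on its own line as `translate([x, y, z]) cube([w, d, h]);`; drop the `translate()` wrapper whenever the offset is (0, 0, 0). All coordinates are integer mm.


cube([498, 122, 15]);
translate([0, 0, 15]) cube([498, 15, 167]);
translate([0, 107, 15]) cube([498, 15, 167]);
translate([0, 15, 15]) cube([15, 92, 167]);
translate([483, 15, 15]) cube([15, 92, 167]);


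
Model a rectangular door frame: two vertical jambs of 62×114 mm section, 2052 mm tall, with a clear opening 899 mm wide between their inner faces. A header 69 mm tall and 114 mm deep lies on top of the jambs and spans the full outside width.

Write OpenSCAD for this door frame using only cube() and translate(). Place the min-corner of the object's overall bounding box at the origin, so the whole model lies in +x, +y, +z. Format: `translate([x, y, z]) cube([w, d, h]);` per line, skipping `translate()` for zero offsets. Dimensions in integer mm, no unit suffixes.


cube([62, 114, 2052]);
translate([961, 0, 0]) cube([62, 114, 2052]);
translate([0, 0, 2052]) cube([1023, 114, 69]);


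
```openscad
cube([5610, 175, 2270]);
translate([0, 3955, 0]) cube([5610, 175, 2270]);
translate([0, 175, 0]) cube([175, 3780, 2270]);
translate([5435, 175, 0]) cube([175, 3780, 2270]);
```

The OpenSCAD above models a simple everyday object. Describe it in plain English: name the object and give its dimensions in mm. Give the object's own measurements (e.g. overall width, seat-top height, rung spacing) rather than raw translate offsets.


The wall frame of a small rectangular building: four walls, each 2270 mm tall and 175 mm thick, enclosing a footprint 5610 mm (x) by 4130 mm (y) outside-to-outside, with no floor or roof. The front and back walls (the −y and +y sides) span the full width; the two side walls fit between them.


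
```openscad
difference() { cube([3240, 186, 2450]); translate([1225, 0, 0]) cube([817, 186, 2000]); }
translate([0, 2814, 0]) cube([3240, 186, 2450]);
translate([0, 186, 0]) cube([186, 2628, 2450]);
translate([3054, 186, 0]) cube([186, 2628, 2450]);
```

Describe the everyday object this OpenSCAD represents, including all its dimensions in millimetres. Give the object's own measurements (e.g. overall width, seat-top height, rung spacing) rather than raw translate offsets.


A single room: four walls, each 2450 mm tall and 186 mm thick, enclosing an outside footprint 3240×3000 mm (x × y), no floor or roof. The front and back walls (−y and +y sides) run the full x-width; the side walls fit between their inner faces. A door opening 817 mm wide and 2000 mm tall is cut through the front wall from the floor up, its −x edge 1225 mm from the wall's −x end.


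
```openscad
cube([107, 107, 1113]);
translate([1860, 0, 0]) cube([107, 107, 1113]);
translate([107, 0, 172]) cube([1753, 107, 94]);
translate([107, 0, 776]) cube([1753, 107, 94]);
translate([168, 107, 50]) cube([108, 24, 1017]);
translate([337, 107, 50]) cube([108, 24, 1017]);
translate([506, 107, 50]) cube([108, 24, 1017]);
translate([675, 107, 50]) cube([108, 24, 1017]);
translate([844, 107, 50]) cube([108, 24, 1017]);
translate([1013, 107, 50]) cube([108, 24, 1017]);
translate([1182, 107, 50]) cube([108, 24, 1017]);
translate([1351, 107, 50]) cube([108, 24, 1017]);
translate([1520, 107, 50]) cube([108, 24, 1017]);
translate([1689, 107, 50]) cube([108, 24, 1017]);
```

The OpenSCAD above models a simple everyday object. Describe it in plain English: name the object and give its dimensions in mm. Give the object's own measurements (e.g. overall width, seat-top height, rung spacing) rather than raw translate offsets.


A fence section. Two 107×107 mm posts, 1113 mm tall, stand on the floor with a clear span of 1753 mm between their inner faces. Two horizontal rails of 107×94 mm section span the gap between the posts with their undersides at z = 172 mm and z = 776 mm, flush with the posts' −y face. 10 pickets, each 108 mm wide, 24 mm thick and 1017 mm tall, are fixed to the +y face of the rails with their bottoms at z = 50 mm, spaced across the span with a 61 mm gap after the −x post and between neighbouring pickets, with 63 mm left before the +x post.


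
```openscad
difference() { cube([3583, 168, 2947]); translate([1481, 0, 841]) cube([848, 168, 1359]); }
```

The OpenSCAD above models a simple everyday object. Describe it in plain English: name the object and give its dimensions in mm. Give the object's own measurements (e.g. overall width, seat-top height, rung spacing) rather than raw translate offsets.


A wall 3583 mm long (x), 168 mm thick (y), 2947 mm tall, with a rectangular window opening cut through it. The opening is 848 mm wide and 1359 mm tall; its sill is at z = 841 mm and its near (−x) edge is 1481 mm from the wall's −x end. The opening passes through the full wall thickness.


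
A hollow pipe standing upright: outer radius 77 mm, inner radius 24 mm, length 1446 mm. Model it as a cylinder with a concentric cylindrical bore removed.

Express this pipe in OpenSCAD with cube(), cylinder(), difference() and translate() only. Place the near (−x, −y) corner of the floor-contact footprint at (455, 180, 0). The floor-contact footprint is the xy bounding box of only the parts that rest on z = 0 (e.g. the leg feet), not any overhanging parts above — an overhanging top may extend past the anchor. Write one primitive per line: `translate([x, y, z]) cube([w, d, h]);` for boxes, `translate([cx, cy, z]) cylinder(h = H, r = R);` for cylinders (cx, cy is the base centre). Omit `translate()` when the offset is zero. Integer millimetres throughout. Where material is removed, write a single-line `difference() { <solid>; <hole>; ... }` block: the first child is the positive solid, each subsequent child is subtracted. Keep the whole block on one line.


difference() { translate([532, 257, 0]) cylinder(h = 1446, r = 77); translate([532, 257, 0]) cylinder(h = 1446, r = 24); }


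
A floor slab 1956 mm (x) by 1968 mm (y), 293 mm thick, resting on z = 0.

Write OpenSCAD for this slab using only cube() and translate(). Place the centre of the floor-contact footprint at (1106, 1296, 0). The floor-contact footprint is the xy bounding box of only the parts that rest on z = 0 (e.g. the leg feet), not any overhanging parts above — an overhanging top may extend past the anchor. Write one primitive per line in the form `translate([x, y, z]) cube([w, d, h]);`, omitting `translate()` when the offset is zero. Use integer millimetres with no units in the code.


translate([128, 312, 0]) cube([1956, 1968, 293]);


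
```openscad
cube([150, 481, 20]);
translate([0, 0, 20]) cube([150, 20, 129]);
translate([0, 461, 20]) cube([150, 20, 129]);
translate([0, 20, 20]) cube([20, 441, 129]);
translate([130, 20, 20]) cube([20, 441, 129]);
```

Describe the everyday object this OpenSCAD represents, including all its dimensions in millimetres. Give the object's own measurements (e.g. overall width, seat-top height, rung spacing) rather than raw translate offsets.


An open-topped rectangular box: outside dimensions 150×481×149 mm, with a uniform wall and base thickness of 20 mm. The base is a full 150×481 slab on the floor; four walls sit on top of the base. The front and back walls (the −y and +y sides) span the full width; the two side walls fit between them.


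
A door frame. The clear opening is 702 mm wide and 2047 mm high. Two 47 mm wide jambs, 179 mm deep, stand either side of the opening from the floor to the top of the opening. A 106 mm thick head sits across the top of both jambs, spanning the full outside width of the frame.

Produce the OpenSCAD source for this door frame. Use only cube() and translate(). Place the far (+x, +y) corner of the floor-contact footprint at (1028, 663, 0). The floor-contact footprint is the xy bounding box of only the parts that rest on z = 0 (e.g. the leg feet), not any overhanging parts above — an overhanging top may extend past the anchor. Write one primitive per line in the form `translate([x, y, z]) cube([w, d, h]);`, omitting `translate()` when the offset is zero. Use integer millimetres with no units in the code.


translate([232, 484, 0]) cube([47, 179, 2047]);
translate([981, 484, 0]) cube([47, 179, 2047]);
translate([232, 484, 2047]) cube([796, 179, 106]);


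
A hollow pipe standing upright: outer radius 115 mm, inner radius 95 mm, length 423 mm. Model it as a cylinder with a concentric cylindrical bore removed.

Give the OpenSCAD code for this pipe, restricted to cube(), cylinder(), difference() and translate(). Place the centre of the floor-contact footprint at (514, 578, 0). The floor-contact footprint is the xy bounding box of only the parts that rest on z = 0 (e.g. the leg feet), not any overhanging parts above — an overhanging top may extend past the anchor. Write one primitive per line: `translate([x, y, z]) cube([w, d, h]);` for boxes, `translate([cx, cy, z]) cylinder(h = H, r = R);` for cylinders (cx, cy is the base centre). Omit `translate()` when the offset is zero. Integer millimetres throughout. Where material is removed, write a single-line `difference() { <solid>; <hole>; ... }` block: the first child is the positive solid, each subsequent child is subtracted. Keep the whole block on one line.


difference() { translate([514, 578, 0]) cylinder(h = 423, r = 115); translate([514, 578, 0]) cylinder(h = 423, r = 95); }


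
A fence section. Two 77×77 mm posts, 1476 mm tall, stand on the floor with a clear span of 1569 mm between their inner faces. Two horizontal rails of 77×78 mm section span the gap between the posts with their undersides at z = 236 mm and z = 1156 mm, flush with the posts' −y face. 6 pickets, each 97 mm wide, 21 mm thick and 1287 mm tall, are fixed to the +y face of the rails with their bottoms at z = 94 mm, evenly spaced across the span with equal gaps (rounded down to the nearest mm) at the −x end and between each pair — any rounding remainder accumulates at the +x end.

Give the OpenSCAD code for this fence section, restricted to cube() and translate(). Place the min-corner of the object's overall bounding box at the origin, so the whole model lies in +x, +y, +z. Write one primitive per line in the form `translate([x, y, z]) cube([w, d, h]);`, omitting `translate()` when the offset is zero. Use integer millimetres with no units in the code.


cube([77, 77, 1476]);
translate([1646, 0, 0]) cube([77, 77, 1476]);
translate([77, 0, 236]) cube([1569, 77, 78]);
translate([77, 0, 1156]) cube([1569, 77, 78]);
translate([218, 77, 94]) cube([97, 21, 1287]);
translate([456, 77, 94]) cube([97, 21, 1287]);
translate([694, 77, 94]) cube([97, 21, 1287]);
translate([932, 77, 94]) cube([97, 21, 1287]);
translate([1170, 77, 94]) cube([97, 21, 1287]);
translate([1408, 77, 94]) cube([97, 21, 1287]);


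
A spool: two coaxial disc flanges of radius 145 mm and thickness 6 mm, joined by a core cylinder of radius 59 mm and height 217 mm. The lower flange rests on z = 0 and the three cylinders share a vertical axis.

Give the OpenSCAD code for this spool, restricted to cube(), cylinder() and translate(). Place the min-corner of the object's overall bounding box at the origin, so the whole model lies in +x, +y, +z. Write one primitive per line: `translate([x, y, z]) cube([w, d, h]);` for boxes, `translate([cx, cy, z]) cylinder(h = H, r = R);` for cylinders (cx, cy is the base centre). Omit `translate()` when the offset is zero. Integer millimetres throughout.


translate([145, 145, 0]) cylinder(h = 6, r = 145);
translate([145, 145, 6]) cylinder(h = 217, r = 59);
translate([145, 145, 223]) cylinder(h = 6, r = 145);


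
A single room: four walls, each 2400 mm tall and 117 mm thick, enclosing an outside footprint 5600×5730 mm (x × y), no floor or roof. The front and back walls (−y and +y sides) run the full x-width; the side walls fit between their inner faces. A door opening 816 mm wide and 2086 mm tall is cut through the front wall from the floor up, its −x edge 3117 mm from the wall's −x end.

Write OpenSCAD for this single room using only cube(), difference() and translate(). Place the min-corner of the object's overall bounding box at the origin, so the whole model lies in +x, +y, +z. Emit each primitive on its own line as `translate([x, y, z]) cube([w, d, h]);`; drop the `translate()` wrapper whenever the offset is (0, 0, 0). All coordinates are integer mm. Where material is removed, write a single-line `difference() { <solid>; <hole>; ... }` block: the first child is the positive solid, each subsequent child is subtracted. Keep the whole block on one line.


difference() { cube([5600, 117, 2400]); translate([3117, 0, 0]) cube([816, 117, 2086]); }
translate([0, 5613, 0]) cube([5600, 117, 2400]);
translate([0, 117, 0]) cube([117, 5496, 2400]);
translate([5483, 117, 0]) cube([117, 5496, 2400]);


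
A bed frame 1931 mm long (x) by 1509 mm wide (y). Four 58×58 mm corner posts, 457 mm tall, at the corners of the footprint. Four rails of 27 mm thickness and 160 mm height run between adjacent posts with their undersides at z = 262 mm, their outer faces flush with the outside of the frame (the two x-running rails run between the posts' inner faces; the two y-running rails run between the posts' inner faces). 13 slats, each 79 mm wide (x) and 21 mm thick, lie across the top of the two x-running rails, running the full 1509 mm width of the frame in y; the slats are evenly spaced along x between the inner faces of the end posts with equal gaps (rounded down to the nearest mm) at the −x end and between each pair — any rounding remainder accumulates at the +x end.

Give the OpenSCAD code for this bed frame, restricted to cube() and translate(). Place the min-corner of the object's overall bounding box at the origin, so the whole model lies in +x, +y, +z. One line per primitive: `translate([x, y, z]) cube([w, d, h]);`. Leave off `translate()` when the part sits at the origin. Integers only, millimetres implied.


cube([58, 58, 457]);
translate([0, 1451, 0]) cube([58, 58, 457]);
translate([1873, 0, 0]) cube([58, 58, 457]);
translate([1873, 1451, 0]) cube([58, 58, 457]);
translate([58, 0, 262]) cube([1815, 27, 160]);
translate([58, 1482, 262]) cube([1815, 27, 160]);
translate([0, 58, 262]) cube([27, 1393, 160]);
translate([1904, 58, 262]) cube([27, 1393, 160]);
translate([114, 0, 422]) cube([79, 1509, 21]);
translate([249, 0, 422]) cube([79, 1509, 21]);
translate([384, 0, 422]) cube([79, 1509, 21]);
translate([519, 0, 422]) cube([79, 1509, 21]);
translate([654, 0, 422]) cube([79, 1509, 21]);
translate([789, 0, 422]) cube([79, 1509, 21]);
translate([924, 0, 422]) cube([79, 1509, 21]);
translate([1059, 0, 422]) cube([79, 1509, 21]);
translate([1194, 0, 422]) cube([79, 1509, 21]);
translate([1329, 0, 422]) cube([79, 1509, 21]);
translate([1464, 0, 422]) cube([79, 1509, 21]);
translate([1599, 0, 422]) cube([79, 1509, 21]);
translate([1734, 0, 422]) cube([79, 1509, 21]);


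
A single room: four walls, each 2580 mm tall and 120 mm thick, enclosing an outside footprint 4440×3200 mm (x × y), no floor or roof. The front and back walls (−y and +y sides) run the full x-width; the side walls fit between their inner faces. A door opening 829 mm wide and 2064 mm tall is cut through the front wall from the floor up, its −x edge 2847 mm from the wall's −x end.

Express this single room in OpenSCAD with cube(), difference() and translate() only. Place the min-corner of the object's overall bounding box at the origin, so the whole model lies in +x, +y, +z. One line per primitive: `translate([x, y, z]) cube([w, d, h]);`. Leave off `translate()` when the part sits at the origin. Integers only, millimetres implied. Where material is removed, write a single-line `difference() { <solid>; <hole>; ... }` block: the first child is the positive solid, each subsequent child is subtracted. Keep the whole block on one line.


difference() { cube([4440, 120, 2580]); translate([2847, 0, 0]) cube([829, 120, 2064]); }
translate([0, 3080, 0]) cube([4440, 120, 2580]);
translate([0, 120, 0]) cube([120, 2960, 2580]);
translate([4320, 120, 0]) cube([120, 2960, 2580]);


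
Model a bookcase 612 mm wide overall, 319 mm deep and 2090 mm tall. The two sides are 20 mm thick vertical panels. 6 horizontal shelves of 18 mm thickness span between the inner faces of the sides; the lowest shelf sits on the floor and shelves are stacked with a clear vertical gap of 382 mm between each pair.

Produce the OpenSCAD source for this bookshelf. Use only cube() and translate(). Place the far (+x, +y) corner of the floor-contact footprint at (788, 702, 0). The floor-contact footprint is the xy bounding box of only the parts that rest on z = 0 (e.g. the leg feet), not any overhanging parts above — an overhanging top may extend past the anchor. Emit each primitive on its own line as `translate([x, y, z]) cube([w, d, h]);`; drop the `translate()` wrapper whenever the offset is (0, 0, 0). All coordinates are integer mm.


translate([176, 383, 0]) cube([20, 319, 2090]);
translate([768, 383, 0]) cube([20, 319, 2090]);
translate([196, 383, 0]) cube([572, 319, 18]);
translate([196, 383, 400]) cube([572, 319, 18]);
translate([196, 383, 800]) cube([572, 319, 18]);
translate([196, 383, 1200]) cube([572, 319, 18]);
translate([196, 383, 1600]) cube([572, 319, 18]);
translate([196, 383, 2000]) cube([572, 319, 18]);


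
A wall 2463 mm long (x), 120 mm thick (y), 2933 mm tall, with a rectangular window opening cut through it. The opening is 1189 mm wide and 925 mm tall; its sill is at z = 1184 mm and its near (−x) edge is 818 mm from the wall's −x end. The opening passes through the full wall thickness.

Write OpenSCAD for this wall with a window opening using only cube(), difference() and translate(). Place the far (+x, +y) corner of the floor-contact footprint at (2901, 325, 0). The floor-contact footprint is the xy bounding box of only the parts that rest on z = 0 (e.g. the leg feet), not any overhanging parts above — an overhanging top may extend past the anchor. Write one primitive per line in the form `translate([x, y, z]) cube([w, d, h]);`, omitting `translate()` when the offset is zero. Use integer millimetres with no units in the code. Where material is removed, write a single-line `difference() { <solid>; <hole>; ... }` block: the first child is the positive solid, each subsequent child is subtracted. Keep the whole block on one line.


difference() { translate([438, 205, 0]) cube([2463, 120, 2933]); translate([1256, 205, 1184]) cube([1189, 120, 925]); }


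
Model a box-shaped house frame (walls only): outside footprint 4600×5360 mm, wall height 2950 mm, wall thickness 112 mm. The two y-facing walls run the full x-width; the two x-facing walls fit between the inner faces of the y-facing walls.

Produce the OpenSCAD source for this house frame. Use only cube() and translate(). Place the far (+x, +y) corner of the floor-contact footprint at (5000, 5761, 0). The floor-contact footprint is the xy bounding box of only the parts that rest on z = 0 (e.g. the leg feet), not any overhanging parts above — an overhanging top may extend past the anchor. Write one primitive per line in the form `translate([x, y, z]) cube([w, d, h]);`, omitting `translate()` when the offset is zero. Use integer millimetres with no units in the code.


translate([400, 401, 0]) cube([4600, 112, 2950]);
translate([400, 5649, 0]) cube([4600, 112, 2950]);
translate([400, 513, 0]) cube([112, 5136, 2950]);
translate([4888, 513, 0]) cube([112, 5136, 2950]);


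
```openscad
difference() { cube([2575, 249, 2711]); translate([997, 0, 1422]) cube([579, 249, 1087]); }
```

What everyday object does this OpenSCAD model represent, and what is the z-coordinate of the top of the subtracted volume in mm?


A wall with a window opening. The window head height is 2509 mm.

A wall with a rectangular opening subtracted — a window. Sill at z = 1422, opening 1087 mm tall, so the head is at 1422 + 1087 = 2509 mm.


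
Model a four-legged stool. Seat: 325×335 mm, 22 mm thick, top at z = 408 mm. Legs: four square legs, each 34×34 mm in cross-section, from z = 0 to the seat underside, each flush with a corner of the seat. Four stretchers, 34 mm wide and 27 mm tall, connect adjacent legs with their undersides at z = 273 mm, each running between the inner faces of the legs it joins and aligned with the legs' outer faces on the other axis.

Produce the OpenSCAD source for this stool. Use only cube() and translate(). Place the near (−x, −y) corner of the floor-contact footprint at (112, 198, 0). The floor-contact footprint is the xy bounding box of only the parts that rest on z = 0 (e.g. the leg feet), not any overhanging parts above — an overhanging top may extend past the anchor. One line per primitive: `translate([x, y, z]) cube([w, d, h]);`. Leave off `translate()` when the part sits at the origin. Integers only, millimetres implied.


translate([112, 198, 386]) cube([325, 335, 22]);
translate([112, 198, 0]) cube([34, 34, 386]);
translate([403, 198, 0]) cube([34, 34, 386]);
translate([112, 499, 0]) cube([34, 34, 386]);
translate([403, 499, 0]) cube([34, 34, 386]);
translate([146, 198, 273]) cube([257, 34, 27]);
translate([146, 499, 273]) cube([257, 34, 27]);
translate([112, 232, 273]) cube([34, 267, 27]);
translate([403, 232, 273]) cube([34, 267, 27]);


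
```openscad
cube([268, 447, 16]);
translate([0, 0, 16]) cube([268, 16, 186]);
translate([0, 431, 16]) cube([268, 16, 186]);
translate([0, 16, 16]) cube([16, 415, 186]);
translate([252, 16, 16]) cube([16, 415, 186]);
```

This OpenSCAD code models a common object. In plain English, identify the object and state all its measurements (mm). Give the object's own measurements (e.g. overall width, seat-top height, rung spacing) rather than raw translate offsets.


An open-topped rectangular box: outside dimensions 268×447×202 mm, with a uniform wall and base thickness of 16 mm. The base is a full 268×447 slab on the floor; four walls sit on top of the base. The front and back walls (the −y and +y sides) span the full width; the two side walls fit between them.


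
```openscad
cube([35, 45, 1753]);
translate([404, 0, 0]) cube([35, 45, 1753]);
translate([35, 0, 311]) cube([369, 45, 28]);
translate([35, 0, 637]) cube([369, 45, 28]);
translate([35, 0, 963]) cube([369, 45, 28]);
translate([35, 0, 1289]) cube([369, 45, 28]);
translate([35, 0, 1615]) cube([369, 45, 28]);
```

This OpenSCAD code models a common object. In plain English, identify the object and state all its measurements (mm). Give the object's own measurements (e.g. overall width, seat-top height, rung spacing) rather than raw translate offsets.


A straight ladder. Two 35×45 mm vertical rails, 1753 mm tall, stand 439 mm apart (outside-to-outside) with their front faces coplanar on the −y side. 5 rungs, each 45 mm deep and 28 mm tall, span between the inner faces of the rails, front faces flush with the rails. The lowest rung's underside is at z = 311 mm and rungs are spaced 326 mm apart (underside to underside).


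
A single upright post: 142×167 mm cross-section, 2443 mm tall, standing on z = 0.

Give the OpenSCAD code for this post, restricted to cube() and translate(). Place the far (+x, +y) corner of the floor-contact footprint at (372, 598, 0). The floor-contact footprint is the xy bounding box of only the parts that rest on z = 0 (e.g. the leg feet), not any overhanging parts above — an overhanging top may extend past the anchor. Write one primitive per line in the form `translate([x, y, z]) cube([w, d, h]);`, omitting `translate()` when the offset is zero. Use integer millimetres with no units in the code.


translate([230, 431, 0]) cube([142, 167, 2443]);


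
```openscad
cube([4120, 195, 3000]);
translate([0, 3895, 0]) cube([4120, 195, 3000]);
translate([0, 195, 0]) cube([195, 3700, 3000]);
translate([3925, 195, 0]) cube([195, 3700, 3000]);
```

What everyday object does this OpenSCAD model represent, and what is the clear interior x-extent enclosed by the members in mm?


A house (or room) frame. The interior width is 3730 mm.

Four 3000 mm walls enclosing a rectangle with no floor or roof — a room or house frame. Outside width is 4120 mm and wall thickness is 195 mm, so the interior width is 4120 − 2 × 195 = 3730 mm.


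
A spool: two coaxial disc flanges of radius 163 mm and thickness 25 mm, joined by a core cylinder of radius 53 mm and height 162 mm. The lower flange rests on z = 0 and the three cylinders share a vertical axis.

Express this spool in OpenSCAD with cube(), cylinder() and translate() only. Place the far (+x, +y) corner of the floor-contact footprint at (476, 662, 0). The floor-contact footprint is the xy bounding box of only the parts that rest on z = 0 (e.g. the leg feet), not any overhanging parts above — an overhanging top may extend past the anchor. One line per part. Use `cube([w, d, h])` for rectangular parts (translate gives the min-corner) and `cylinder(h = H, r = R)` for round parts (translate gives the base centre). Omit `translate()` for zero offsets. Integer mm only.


translate([313, 499, 0]) cylinder(h = 25, r = 163);
translate([313, 499, 25]) cylinder(h = 162, r = 53);
translate([313, 499, 187]) cylinder(h = 25, r = 163);


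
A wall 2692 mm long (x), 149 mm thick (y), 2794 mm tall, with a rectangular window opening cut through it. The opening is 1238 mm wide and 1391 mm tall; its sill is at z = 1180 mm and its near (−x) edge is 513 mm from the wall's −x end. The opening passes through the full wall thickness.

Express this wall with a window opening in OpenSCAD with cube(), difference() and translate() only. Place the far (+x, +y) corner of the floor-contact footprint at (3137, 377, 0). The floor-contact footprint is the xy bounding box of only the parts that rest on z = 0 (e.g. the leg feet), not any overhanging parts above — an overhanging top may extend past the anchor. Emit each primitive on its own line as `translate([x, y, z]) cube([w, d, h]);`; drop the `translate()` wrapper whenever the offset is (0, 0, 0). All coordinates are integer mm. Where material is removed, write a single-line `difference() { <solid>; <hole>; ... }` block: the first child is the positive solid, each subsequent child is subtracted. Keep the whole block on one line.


difference() { translate([445, 228, 0]) cube([2692, 149, 2794]); translate([958, 228, 1180]) cube([1238, 149, 1391]); }


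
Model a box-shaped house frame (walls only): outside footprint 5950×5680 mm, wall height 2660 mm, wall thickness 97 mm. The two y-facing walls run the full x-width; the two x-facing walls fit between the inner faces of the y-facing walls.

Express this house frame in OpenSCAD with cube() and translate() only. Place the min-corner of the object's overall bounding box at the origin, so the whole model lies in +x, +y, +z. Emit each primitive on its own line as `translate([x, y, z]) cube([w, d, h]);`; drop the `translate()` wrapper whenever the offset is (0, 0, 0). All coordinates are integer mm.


cube([5950, 97, 2660]);
translate([0, 5583, 0]) cube([5950, 97, 2660]);
translate([0, 97, 0]) cube([97, 5486, 2660]);
translate([5853, 97, 0]) cube([97, 5486, 2660]);


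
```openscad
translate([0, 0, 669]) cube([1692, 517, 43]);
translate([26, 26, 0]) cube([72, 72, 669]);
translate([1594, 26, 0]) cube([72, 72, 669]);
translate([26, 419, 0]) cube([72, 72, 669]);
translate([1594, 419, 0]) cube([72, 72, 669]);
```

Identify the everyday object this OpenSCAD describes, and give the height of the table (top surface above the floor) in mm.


A table. The table height is 712 mm.

A 1692×517×43 slab sits at z = 669 on four 72 mm square posts — a table. The top surface is at 669 + 43 = 712 mm.


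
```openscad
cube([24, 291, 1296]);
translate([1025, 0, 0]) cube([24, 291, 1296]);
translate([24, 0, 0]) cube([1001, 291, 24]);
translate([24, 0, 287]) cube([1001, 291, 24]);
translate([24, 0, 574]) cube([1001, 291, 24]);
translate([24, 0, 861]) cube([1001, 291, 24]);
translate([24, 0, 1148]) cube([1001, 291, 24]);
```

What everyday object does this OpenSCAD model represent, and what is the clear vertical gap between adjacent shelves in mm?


A bookshelf. The clear shelf gap is 263 mm.

Two tall side panels with 5 horizontal boards between them — a bookshelf. The first two shelf undersides are at z = 0 and z = 287; with shelf thickness 24, the clear gap is 287 − 0 − 24 = 263 mm.


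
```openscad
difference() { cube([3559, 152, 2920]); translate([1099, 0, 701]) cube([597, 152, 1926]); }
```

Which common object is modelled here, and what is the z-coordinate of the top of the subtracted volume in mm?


A wall with a window opening. The window head height is 2627 mm.

A wall with a rectangular opening subtracted — a window. Sill at z = 701, opening 1926 mm tall, so the head is at 701 + 1926 = 2627 mm.


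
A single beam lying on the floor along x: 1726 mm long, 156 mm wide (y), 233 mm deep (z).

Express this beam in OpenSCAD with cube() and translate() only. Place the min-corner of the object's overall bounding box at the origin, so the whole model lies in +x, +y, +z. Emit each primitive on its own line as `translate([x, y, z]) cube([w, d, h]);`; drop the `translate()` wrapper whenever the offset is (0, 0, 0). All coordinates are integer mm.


cube([1726, 156, 233]);


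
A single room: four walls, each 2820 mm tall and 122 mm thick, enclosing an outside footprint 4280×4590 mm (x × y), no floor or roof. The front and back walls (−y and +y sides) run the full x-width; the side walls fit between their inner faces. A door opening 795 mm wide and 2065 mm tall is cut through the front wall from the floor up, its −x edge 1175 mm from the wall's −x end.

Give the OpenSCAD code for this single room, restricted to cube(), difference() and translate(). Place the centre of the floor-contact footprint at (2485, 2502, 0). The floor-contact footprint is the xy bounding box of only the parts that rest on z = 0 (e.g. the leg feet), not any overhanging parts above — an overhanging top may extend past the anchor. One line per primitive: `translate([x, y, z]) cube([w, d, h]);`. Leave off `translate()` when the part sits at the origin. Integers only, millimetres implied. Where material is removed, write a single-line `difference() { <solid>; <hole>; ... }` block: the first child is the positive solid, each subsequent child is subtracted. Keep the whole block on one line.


difference() { translate([345, 207, 0]) cube([4280, 122, 2820]); translate([1520, 207, 0]) cube([795, 122, 2065]); }
translate([345, 4675, 0]) cube([4280, 122, 2820]);
translate([345, 329, 0]) cube([122, 4346, 2820]);
translate([4503, 329, 0]) cube([122, 4346, 2820]);
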